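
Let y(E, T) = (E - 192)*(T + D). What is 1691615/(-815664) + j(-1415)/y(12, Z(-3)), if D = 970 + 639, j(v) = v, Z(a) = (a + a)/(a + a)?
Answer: -4075632187/1969828560 ≈ -2.0690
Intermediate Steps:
Z(a) = 1 (Z(a) = (2*a)/((2*a)) = (2*a)*(1/(2*a)) = 1)
D = 1609
y(E, T) = (-192 + E)*(1609 + T) (y(E, T) = (E - 192)*(T + 1609) = (-192 + E)*(1609 + T))
1691615/(-815664) + j(-1415)/y(12, Z(-3)) = 1691615/(-815664) - 1415/(-308928 - 192*1 + 1609*12 + 12*1) = 1691615*(-1/815664) - 1415/(-308928 - 192 + 19308 + 12) = -1691615/815664 - 1415/(-289800) = -1691615/815664 - 1415*(-1/289800) = -1691615/815664 + 283/57960 = -4075632187/1969828560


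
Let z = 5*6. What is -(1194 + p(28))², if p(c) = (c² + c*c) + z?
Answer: -7795264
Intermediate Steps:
z = 30
p(c) = 30 + 2*c² (p(c) = (c² + c*c) + 30 = (c² + c²) + 30 = 2*c² + 30 = 30 + 2*c²)
-(1194 + p(28))² = -(1194 + (30 + 2*28²))² = -(1194 + (30 + 2*784))² = -(1194 + (30 + 1568))² = -(1194 + 1598)² = -1*2792² = -1*7795264 = -7795264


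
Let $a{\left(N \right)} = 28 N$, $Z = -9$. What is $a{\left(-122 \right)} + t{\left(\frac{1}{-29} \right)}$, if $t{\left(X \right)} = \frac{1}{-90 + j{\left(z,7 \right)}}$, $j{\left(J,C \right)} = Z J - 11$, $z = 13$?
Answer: $- \frac{744689}{218} \approx -3416.0$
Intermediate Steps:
$j{\left(J,C \right)} = -11 - 9 J$ ($j{\left(J,C \right)} = - 9 J - 11 = -11 - 9 J$)
$t{\left(X \right)} = - \frac{1}{218}$ ($t{\left(X \right)} = \frac{1}{-90 - 128} = \frac{1}{-218} = - \frac{1}{218}$)
$a{\left(-122 \right)} + t{\left(\frac{1}{-29} \right)} = 28 \left(-122\right) - \frac{1}{218} = -3416 - \frac{1}{218} = - \frac{744689}{218}$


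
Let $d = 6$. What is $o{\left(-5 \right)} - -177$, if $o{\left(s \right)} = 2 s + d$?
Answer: $173$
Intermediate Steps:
$o{\left(s \right)} = 6 + 2 s$ ($o{\left(s \right)} = 2 s + 6 = 6 + 2 s$)
$o{\left(-5 \right)} - -177 = \left(6 + 2 \left(-5\right)\right) - -177 = \left(6 - 10\right) + 177 = -4 + 177 = 173$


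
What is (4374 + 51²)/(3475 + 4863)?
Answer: 6975/8338 ≈ 0.83653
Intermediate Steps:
(4374 + 51²)/(3475 + 4863) = (4374 + 2601)/8338 = 6975*(1/8338) = 6975/8338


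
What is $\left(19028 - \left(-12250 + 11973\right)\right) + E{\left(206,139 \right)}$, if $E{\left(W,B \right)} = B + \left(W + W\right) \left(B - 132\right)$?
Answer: $22328$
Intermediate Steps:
$E{\left(W,B \right)} = B + 2 W \left(-132 + B\right)$
$\left(19028 - \left(-12250 + 11973\right)\right) + E{\left(206,139 \right)} = \left(19028 - \left(-12250 + 11973\right)\right) + \left(139 - 54384 + 2 \cdot 139 \cdot 206\right) = \left(19028 - -277\right) + \left(139 - 54384 + 57268\right) = \left(19028 + 277\right) + 3023 = 19305 + 3023 = 22328$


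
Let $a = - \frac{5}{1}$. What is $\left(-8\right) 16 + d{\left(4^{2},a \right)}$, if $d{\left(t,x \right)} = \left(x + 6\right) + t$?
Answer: $-111$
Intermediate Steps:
$a = -5$ ($a = \left(-5\right) 1 = -5$)
$d{\left(t,x \right)} = 6 + t + x$ ($d{\left(t,x \right)} = \left(6 + x\right) + t = 6 + t + x$)
$\left(-8\right) 16 + d{\left(4^{2},a \right)} = \left(-8\right) 16 + \left(6 + 4^{2} - 5\right) = -128 + \left(6 + 16 - 5\right) = -128 + 17 = -111$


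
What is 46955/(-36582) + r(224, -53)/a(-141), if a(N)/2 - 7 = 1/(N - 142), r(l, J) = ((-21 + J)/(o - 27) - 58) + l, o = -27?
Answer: 6960574969/651891240 ≈ 10.678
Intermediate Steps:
r(l, J) = -1037/18 + l - J/54 (r(l, J) = ((-21 + J)/(-27 - 27) - 58) + l = ((-21 + J)/(-54) - 58) + l = ((-21 + J)*(-1/54) - 58) + l = ((7/18 - J/54) - 58) + l = (-1037/18 - J/54) + l = -1037/18 + l - J/54)
a(N) = 14 + 2/(-142 + N) (a(N) = 14 + 2/(N - 142) = 14 + 2/(-142 + N))
46955/(-36582) + r(224, -53)/a(-141) = 46955/(-36582) + (-1037/18 + 224 - 1/54*(-53))/((2*(-993 + 7*(-141))/(-142 - 141))) = 46955*(-1/36582) + (-1037/18 + 224 + 53/54)/((2*(-993 - 987)/(-283))) = -46955/36582 + 4519/(27*((2*(-1/283)*(-1980)))) = -46955/36582 + 4519/(27*(3960/283)) = -46955/36582 + (4519/27)*(283/3960) = -46955/36582 + 1278877/106920 = 6960574969/651891240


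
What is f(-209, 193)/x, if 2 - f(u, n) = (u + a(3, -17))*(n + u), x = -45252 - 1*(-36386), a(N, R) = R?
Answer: 139/341 ≈ 0.40762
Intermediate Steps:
x = -8866 (x = -45252 + 36386 = -8866)
f(u, n) = 2 - (-17 + u)*(n + u) (f(u, n) = 2 - (u - 17)*(n + u) = 2 - (-17 + u)*(n + u))
f(-209, 193)/x = (2 - 1*(-209)² + 17*193 + 17*(-209) - 1*193*(-209))/(-8866) = (2 - 1*43681 + 3281 - 3553 + 40337)*(-1/8866) = (2 - 43681 + 3281 - 3553 + 40337)*(-1/8866) = -3614*(-1/8866) = 139/341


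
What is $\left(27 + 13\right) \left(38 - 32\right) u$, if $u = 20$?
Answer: $4800$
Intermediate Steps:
$\left(27 + 13\right) \left(38 - 32\right) u = \left(27 + 13\right) \left(38 - 32\right) 20 = 40 \cdot 6 \cdot 20 = 240 \cdot 20 = 4800$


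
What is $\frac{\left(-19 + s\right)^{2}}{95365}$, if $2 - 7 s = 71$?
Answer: $\frac{40804}{4672885} \approx 0.0087321$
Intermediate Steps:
$s = - \frac{69}{7}$ ($s = \frac{2}{7} - \frac{71}{7} = - \frac{69}{7} \approx -9.8571$)
$\frac{\left(-19 + s\right)^{2}}{95365} = \frac{\left(-19 - \frac{69}{7}\right)^{2}}{95365} = \left(- \frac{202}{7}\right)^{2} \cdot \frac{1}{95365} = \frac{40804}{49} \cdot \frac{1}{95365} = \frac{40804}{4672885}$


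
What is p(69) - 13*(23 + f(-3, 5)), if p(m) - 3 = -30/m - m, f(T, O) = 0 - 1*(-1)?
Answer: -8704/23 ≈ -378.43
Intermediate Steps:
f(T, O) = 1 (f(T, O) = 0 + 1 = 1)
p(m) = 3 - m - 30/m (p(m) = 3 + (-30/m - m) = 3 + (-m - 30/m) = 3 - m - 30/m)
p(69) - 13*(23 + f(-3, 5)) = (3 - 1*69 - 30/69) - 13*(23 + 1) = (3 - 69 - 30*1/69) - 13*24 = (3 - 69 - 10/23) - 312 = -1528/23 - 312 = -8704/23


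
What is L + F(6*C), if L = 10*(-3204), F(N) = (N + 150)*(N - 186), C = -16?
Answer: -47268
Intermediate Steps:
F(N) = (-186 + N)*(150 + N) (F(N) = (150 + N)*(-186 + N) = (-186 + N)*(150 + N))
L = -32040
L + F(6*C) = -32040 + (-27900 + (6*(-16))² - 216*(-16)) = -32040 + (-27900 + (-96)² - 36*(-96)) = -32040 + (-27900 + 9216 + 3456) = -32040 - 15228 = -47268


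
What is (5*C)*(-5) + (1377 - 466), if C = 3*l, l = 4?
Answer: 611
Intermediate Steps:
C = 12 (C = 3*4 = 12)
(5*C)*(-5) + (1377 - 466) = (5*12)*(-5) + (1377 - 466) = 60*(-5) + 911 = -300 + 911 = 611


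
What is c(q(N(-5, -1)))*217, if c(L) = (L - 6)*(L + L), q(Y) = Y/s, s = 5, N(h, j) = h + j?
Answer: 93744/25 ≈ 3749.8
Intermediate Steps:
q(Y) = Y/5
c(L) = 2*L*(-6 + L) (c(L) = (-6 + L)*(2*L) = 2*L*(-6 + L))
c(q(N(-5, -1)))*217 = (2*((-5 - 1)/5)*(-6 + (-5 - 1)/5))*217 = (2*((⅕)*(-6))*(-6 + (⅕)*(-6)))*217 = (2*(-6/5)*(-6 - 6/5))*217 = (2*(-6/5)*(-36/5))*217 = (432/25)*217 = 93744/25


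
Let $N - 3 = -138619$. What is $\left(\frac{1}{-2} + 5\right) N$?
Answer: $-623772$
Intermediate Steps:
$N = -138616$ ($N = 3 - 138619 = -138616$)
$\left(\frac{1}{-2} + 5\right) N = \left(\frac{1}{-2} + 5\right) \left(-138616\right) = \left(- \frac{1}{2} + 5\right) \left(-138616\right) = \frac{9}{2} \left(-138616\right) = -623772$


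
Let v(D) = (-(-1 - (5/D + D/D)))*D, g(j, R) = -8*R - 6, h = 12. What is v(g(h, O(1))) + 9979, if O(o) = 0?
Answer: 9972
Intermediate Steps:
g(j, R) = -6 - 8*R
v(D) = D*(2 + 5/D) (v(D) = (-(-1 - (5/D + 1)))*D = (-(-1 - (1 + 5/D)))*D = (-(-1 + (-1 - 5/D)))*D = (-(-2 - 5/D))*D = (2 + 5/D)*D = D*(2 + 5/D))
v(g(h, O(1))) + 9979 = (5 + 2*(-6 - 8*0)) + 9979 = (5 + 2*(-6 + 0)) + 9979 = (5 + 2*(-6)) + 9979 = (5 - 12) + 9979 = -7 + 9979 = 9972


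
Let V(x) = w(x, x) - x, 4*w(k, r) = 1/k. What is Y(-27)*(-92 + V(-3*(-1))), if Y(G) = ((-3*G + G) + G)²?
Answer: -276777/4 ≈ -69194.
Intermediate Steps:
w(k, r) = 1/(4*k)
Y(G) = G² (Y(G) = (-2*G + G)² = (-G)² = G²)
V(x) = -x + 1/(4*x) (V(x) = 1/(4*x) - x = -x + 1/(4*x))
Y(-27)*(-92 + V(-3*(-1))) = (-27)²*(-92 + (-(-3)*(-1) + 1/(4*((-3*(-1)))))) = 729*(-92 + (-1*3 + (¼)/3)) = 729*(-92 + (-3 + (¼)*(⅓))) = 729*(-92 + (-3 + 1/12)) = 729*(-92 - 35/12) = 729*(-1139/12) = -276777/4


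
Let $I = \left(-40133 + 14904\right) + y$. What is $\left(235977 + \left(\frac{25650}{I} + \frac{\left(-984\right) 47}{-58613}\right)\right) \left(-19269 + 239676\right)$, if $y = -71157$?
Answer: $\frac{146917636694329602024}{2824736309} \approx 5.2011 \cdot 10^{10}$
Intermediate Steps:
$I = -96386$ ($I = \left(-40133 + 14904\right) - 71157 = -25229 - 71157 = -96386$)
$\left(235977 + \left(\frac{25650}{I} + \frac{\left(-984\right) 47}{-58613}\right)\right) \left(-19269 + 239676\right) = \left(235977 + \left(\frac{25650}{-96386} + \frac{\left(-984\right) 47}{-58613}\right)\right) \left(-19269 + 239676\right) = \left(235977 + \left(25650 \left(- \frac{1}{96386}\right) - - \frac{46248}{58613}\right)\right) 220407 = \left(235977 + \left(- \frac{12825}{48193} + \frac{46248}{58613}\right)\right) 220407 = \left(235977 + \frac{1477118139}{2824736309}\right) 220407 = \frac{666574277107032}{2824736309} \cdot 220407 = \frac{146917636694329602024}{2824736309}$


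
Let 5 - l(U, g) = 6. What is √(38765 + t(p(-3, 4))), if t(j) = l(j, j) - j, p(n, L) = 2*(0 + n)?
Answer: √38770 ≈ 196.90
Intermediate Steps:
l(U, g) = -1 (l(U, g) = 5 - 1*6 = 5 - 6 = -1)
p(n, L) = 2*n
t(j) = -1 - j
√(38765 + t(p(-3, 4))) = √(38765 + (-1 - 2*(-3))) = √(38765 + (-1 - 1*(-6))) = √(38765 + (-1 + 6)) = √(38765 + 5) = √38770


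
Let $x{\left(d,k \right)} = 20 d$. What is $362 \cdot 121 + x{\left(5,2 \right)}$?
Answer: $43902$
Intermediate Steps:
$362 \cdot 121 + x{\left(5,2 \right)} = 362 \cdot 121 + 20 \cdot 5 = 43802 + 100 = 43902$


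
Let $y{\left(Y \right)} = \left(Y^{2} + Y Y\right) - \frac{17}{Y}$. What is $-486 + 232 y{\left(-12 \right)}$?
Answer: $\frac{199976}{3} \approx 66659.0$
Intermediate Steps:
$y{\left(Y \right)} = - \frac{17}{Y} + 2 Y^{2}$ ($y{\left(Y \right)} = \left(Y^{2} + Y^{2}\right) - \frac{17}{Y} = 2 Y^{2} - \frac{17}{Y} = - \frac{17}{Y} + 2 Y^{2}$)
$-486 + 232 y{\left(-12 \right)} = -486 + 232 \frac{-17 + 2 \left(-12\right)^{3}}{-12} = -486 + 232 \left(- \frac{-17 + 2 \left(-1728\right)}{12}\right) = -486 + 232 \left(- \frac{-17 - 3456}{12}\right) = -486 + 232 \left(\left(- \frac{1}{12}\right) \left(-3473\right)\right) = -486 + 232 \cdot \frac{3473}{12} = -486 + \frac{201434}{3} = \frac{199976}{3}$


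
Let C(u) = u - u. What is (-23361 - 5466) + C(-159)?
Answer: -28827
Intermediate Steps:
C(u) = 0
(-23361 - 5466) + C(-159) = (-23361 - 5466) + 0 = -28827 + 0 = -28827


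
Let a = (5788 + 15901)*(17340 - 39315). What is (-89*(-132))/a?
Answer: -3916/158871925 ≈ -2.4649e-5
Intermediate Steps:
a = -476615775 (a = 21689*(-21975) = -476615775)
(-89*(-132))/a = -89*(-132)/(-476615775) = 11748*(-1/476615775) = -3916/158871925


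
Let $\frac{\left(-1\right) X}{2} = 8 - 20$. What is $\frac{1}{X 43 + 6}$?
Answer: $\frac{1}{1038} \approx 0.00096339$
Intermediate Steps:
$X = 24$ ($X = - 2 \left(8 - 20\right) = \left(-2\right) \left(-12\right) = 24$)
$\frac{1}{X 43 + 6} = \frac{1}{24 \cdot 43 + 6} = \frac{1}{1032 + 6} = \frac{1}{1038}$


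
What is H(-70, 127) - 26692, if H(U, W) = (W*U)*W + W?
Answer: -1155595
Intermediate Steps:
H(U, W) = W + U*W² (H(U, W) = (U*W)*W + W = U*W² + W = W + U*W²)
H(-70, 127) - 26692 = 127*(1 - 70*127) - 26692 = 127*(1 - 8890) - 26692 = 127*(-8889) - 26692 = -1128903 - 26692 = -1155595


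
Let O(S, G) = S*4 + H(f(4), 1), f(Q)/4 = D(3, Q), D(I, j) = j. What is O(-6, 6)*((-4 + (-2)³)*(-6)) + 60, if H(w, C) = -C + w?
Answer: -588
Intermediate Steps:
f(Q) = 4*Q
H(w, C) = w - C
O(S, G) = 15 + 4*S (O(S, G) = S*4 + (4*4 - 1*1) = 4*S + (16 - 1) = 4*S + 15 = 15 + 4*S)
O(-6, 6)*((-4 + (-2)³)*(-6)) + 60 = (15 + 4*(-6))*((-4 + (-2)³)*(-6)) + 60 = (15 - 24)*((-4 - 8)*(-6)) + 60 = -(-108)*(-6) + 60 = -9*72 + 60 = -648 + 60 = -588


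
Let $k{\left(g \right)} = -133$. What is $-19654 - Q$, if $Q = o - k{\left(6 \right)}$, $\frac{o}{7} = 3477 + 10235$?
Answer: $-115771$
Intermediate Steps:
$o = 95984$ ($o = 7 \left(3477 + 10235\right) = 7 \cdot 13712 = 95984$)
$Q = 96117$ ($Q = 95984 - -133 = 95984 + 133 = 96117$)
$-19654 - Q = -19654 - 96117 = -115771$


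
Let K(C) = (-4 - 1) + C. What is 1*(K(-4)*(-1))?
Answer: 9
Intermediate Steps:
K(C) = -5 + C
1*(K(-4)*(-1)) = 1*((-5 - 4)*(-1)) = 1*(-9*(-1)) = 1*9 = 9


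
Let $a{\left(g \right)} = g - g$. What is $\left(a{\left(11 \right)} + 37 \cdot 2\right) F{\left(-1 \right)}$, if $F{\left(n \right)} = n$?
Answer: $-74$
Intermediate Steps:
$a{\left(g \right)} = 0$
$\left(a{\left(11 \right)} + 37 \cdot 2\right) F{\left(-1 \right)} = \left(0 + 37 \cdot 2\right) \left(-1\right) = \left(0 + 74\right) \left(-1\right) = 74 \left(-1\right) = -74$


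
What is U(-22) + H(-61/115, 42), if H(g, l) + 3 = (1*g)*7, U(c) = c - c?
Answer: -772/115 ≈ -6.7130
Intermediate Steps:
U(c) = 0
H(g, l) = -3 + 7*g (H(g, l) = -3 + (1*g)*7 = -3 + g*7 = -3 + 7*g)
U(-22) + H(-61/115, 42) = 0 + (-3 + 7*(-61/115)) = 0 + (-3 - 427/115) = 0 - 772/115 = -772/115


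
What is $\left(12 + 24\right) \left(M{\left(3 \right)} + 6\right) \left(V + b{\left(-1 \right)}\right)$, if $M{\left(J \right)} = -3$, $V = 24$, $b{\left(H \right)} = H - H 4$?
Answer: $2916$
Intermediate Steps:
$b{\left(H \right)} = - 3 H$ ($b{\left(H \right)} = H - 4 H = - 3 H$)
$\left(12 + 24\right) \left(M{\left(3 \right)} + 6\right) \left(V + b{\left(-1 \right)}\right) = \left(12 + 24\right) \left(-3 + 6\right) \left(24 - -3\right) = 36 \cdot 3 \left(24 + 3\right) = 108 \cdot 27 = 2916$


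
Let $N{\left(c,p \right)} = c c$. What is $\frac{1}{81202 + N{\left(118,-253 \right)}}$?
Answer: $\frac{1}{95126} \approx 1.0512 \cdot 10^{-5}$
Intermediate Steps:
$N{\left(c,p \right)} = c^{2}$
$\frac{1}{81202 + N{\left(118,-253 \right)}} = \frac{1}{81202 + 118^{2}} = \frac{1}{81202 + 13924} = \frac{1}{95126}$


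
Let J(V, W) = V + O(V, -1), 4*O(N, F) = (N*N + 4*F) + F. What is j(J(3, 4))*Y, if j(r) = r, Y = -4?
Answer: -16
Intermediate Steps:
O(N, F) = N²/4 + 5*F/4 (O(N, F) = ((N*N + 4*F) + F)/4 = ((N² + 4*F) + F)/4 = (N² + 5*F)/4 = N²/4 + 5*F/4)
J(V, W) = -5/4 + V + V²/4 (J(V, W) = V + (V²/4 + (5/4)*(-1)) = V + (V²/4 - 5/4) = V + (-5/4 + V²/4) = -5/4 + V + V²/4)
j(J(3, 4))*Y = (-5/4 + 3 + (¼)*3²)*(-4) = (-5/4 + 3 + (¼)*9)*(-4) = (-5/4 + 3 + 9/4)*(-4) = 4*(-4) = -16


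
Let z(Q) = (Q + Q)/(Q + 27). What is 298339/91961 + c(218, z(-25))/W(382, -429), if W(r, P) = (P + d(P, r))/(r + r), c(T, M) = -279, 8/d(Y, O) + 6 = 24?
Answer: 177569043767/354693577 ≈ 500.63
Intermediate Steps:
z(Q) = 2*Q/(27 + Q) (z(Q) = (2*Q)/(27 + Q) = 2*Q/(27 + Q))
d(Y, O) = 4/9 (d(Y, O) = 8/(-6 + 24) = 8/18 = 8*(1/18) = 4/9)
W(r, P) = (4/9 + P)/(2*r) (W(r, P) = (P + 4/9)/(r + r) = (4/9 + P)/((2*r)) = (4/9 + P)*(1/(2*r)) = (4/9 + P)/(2*r))
298339/91961 + c(218, z(-25))/W(382, -429) = 298339/91961 - 279*6876/(4 + 9*(-429)) = 298339*(1/91961) - 279*6876/(4 - 3861) = 298339/91961 - 279/((1/18)*(1/382)*(-3857)) = 298339/91961 - 279/(-3857/6876) = 298339/91961 - 279*(-6876/3857) = 298339/91961 + 1918404/3857 = 177569043767/354693577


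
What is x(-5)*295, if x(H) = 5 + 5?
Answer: 2950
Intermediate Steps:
x(H) = 10
x(-5)*295 = 10*295 = 2950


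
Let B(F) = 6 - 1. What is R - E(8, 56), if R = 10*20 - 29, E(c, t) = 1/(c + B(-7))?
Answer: 2222/13 ≈ 170.92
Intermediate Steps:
B(F) = 5
E(c, t) = 1/(5 + c) (E(c, t) = 1/(c + 5) = 1/(5 + c))
R = 171 (R = 200 - 29 = 171)
R - E(8, 56) = 171 - 1/(5 + 8) = 171 - 1/13 = 2222/13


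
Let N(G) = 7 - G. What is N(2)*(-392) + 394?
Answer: -1566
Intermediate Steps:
N(2)*(-392) + 394 = (7 - 1*2)*(-392) + 394 = (7 - 2)*(-392) + 394 = 5*(-392) + 394 = -1960 + 394 = -1566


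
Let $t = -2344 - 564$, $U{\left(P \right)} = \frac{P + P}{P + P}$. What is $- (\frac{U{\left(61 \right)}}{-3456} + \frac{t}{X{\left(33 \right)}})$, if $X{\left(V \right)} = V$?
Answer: $\frac{3350027}{38016} \approx 88.121$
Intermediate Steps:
$U{\left(P \right)} = 1$ ($U{\left(P \right)} = \frac{2 P}{2 P} = 2 P \frac{1}{2 P} = 1$)
$t = -2908$
$- (\frac{U{\left(61 \right)}}{-3456} + \frac{t}{X{\left(33 \right)}}) = - (1 \frac{1}{-3456} - \frac{2908}{33}) = - (1 \left(- \frac{1}{3456}\right) - \frac{2908}{33}) = - (- \frac{1}{3456} - \frac{2908}{33}) = \left(-1\right) \left(- \frac{3350027}{38016}\right) = \frac{3350027}{38016}$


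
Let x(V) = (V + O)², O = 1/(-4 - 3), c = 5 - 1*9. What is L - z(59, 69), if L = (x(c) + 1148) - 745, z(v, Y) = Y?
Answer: 17207/49 ≈ 351.16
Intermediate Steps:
c = -4 (c = 5 - 9 = -4)
O = -⅐ (O = 1/(-7) = -⅐ ≈ -0.14286)
x(V) = (-⅐ + V)² (x(V) = (V - ⅐)² = (-⅐ + V)²)
L = 20588/49 (L = ((-1 + 7*(-4))²/49 + 1148) - 745 = ((-1 - 28)²/49 + 1148) - 745 = ((1/49)*(-29)² + 1148) - 745 = ((1/49)*841 + 1148) - 745 = (841/49 + 1148) - 745 = 57093/49 - 745 = 20588/49 ≈ 420.16)
L - z(59, 69) = 20588/49 - 1*69 = 20588/49 - 69 = 17207/49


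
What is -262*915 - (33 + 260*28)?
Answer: -247043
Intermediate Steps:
-262*915 - (33 + 260*28) = -239730 - (33 + 7280) = -239730 - 1*7313 = -239730 - 7313 = -247043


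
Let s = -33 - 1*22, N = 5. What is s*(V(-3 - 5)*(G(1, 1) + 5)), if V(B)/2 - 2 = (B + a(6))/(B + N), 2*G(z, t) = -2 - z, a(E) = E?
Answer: -3080/3 ≈ -1026.7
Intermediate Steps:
G(z, t) = -1 - z/2 (G(z, t) = (-2 - z)/2 = -1 - z/2)
V(B) = 4 + 2*(6 + B)/(5 + B) (V(B) = 4 + 2*((B + 6)/(B + 5)) = 4 + 2*((6 + B)/(5 + B)) = 4 + 2*(6 + B)/(5 + B))
s = -55 (s = -33 - 22 = -55)
s*(V(-3 - 5)*(G(1, 1) + 5)) = -55*2*(16 + 3*(-3 - 5))/(5 + (-3 - 5))*((-1 - ½*1) + 5) = -55*2*(16 + 3*(-8))/(5 - 8)*((-1 - ½) + 5) = -55*2*(16 - 24)/(-3)*(-3/2 + 5) = -55*2*(-⅓)*(-8)*7/2 = -880*7/(3*2) = -55*56/3 = -3080/3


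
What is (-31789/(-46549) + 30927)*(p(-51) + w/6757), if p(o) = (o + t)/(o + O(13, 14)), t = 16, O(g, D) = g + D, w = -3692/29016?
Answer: 3957920409275339/87754314447 ≈ 45102.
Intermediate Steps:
w = -71/558 (w = -3692*1/29016 = -71/558 ≈ -0.12724)
O(g, D) = D + g
p(o) = (16 + o)/(27 + o) (p(o) = (o + 16)/(o + (14 + 13)) = (16 + o)/(o + 27) = (16 + o)/(27 + o))
(-31789/(-46549) + 30927)*(p(-51) + w/6757) = (-31789/(-46549) + 30927)*((16 - 51)/(27 - 51) - 71/558/6757) = (-31789*(-1/46549) + 30927)*(-35/(-24) - 71/558*1/6757) = (31789/46549 + 30927)*(-1/24*(-35) - 71/3770406) = 1439652712*(35/24 - 71/3770406)/46549 = (1439652712/46549)*(21993751/15081624) = 3957920409275339/87754314447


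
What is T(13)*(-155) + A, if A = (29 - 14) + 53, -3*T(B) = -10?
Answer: -1346/3 ≈ -448.67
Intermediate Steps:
T(B) = 10/3 (T(B) = -⅓*(-10) = 10/3)
A = 68 (A = 15 + 53 = 68)
T(13)*(-155) + A = (10/3)*(-155) + 68 = -1550/3 + 68 = -1346/3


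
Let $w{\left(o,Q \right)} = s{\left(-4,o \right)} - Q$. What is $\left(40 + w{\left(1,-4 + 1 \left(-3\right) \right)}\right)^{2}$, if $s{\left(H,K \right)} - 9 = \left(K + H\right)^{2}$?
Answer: $4225$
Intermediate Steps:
$s{\left(H,K \right)} = 9 + \left(H + K\right)^{2}$ ($s{\left(H,K \right)} = 9 + \left(K + H\right)^{2} = 9 + \left(H + K\right)^{2}$)
$w{\left(o,Q \right)} = 9 + \left(-4 + o\right)^{2} - Q$ ($w{\left(o,Q \right)} = \left(9 + \left(-4 + o\right)^{2}\right) - Q = 9 + \left(-4 + o\right)^{2} - Q$)
$\left(40 + w{\left(1,-4 + 1 \left(-3\right) \right)}\right)^{2} = \left(40 + \left(9 + \left(-4 + 1\right)^{2} - \left(-4 + 1 \left(-3\right)\right)\right)\right)^{2} = \left(40 + \left(9 + \left(-3\right)^{2} - \left(-4 - 3\right)\right)\right)^{2} = \left(40 + \left(9 + 9 - -7\right)\right)^{2} = \left(40 + \left(9 + 9 + 7\right)\right)^{2} = \left(40 + 25\right)^{2} = 65^{2} = 4225$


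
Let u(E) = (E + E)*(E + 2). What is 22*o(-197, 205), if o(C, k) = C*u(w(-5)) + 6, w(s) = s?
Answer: -129888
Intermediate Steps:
u(E) = 2*E*(2 + E) (u(E) = (2*E)*(2 + E) = 2*E*(2 + E))
o(C, k) = 6 + 30*C (o(C, k) = C*(2*(-5)*(2 - 5)) + 6 = C*(2*(-5)*(-3)) + 6 = C*30 + 6 = 30*C + 6 = 6 + 30*C)
22*o(-197, 205) = 22*(6 + 30*(-197)) = 22*(6 - 5910) = 22*(-5904) = -129888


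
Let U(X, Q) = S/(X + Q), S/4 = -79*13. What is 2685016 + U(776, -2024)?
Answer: 64440463/24 ≈ 2.6850e+6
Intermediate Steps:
S = -4108 (S = 4*(-79*13) = 4*(-1027) = -4108)
U(X, Q) = -4108/(Q + X) (U(X, Q) = -4108/(X + Q) = -4108/(Q + X))
2685016 + U(776, -2024) = 2685016 - 4108/(-2024 + 776) = 2685016 - 4108/(-1248) = 2685016 - 4108*(-1/1248) = 2685016 + 79/24 = 64440463/24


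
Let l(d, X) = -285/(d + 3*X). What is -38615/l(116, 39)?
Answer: 1799459/57 ≈ 31569.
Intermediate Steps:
-38615/l(116, 39) = -38615/((-285/(116 + 3*39))) = -38615/((-285/(116 + 117))) = -38615/((-285/233)) = -38615/((-285*1/233)) = -38615/(-285/233) = -38615*(-233/285) = 1799459/57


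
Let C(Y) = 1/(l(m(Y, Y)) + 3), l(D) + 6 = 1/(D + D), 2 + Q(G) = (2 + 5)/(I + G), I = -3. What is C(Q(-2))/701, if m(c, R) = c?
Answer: -34/75007 ≈ -0.00045329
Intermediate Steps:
Q(G) = -2 + 7/(-3 + G) (Q(G) = -2 + (2 + 5)/(-3 + G) = -2 + 7/(-3 + G))
l(D) = -6 + 1/(2*D) (l(D) = -6 + 1/(D + D) = -6 + 1/(2*D))
C(Y) = 1/(-3 + 1/(2*Y)) (C(Y) = 1/((-6 + 1/(2*Y)) + 3) = 1/(-3 + 1/(2*Y)))
C(Q(-2))/701 = (2*((13 - 2*(-2))/(-3 - 2))/(1 - 6*(13 - 2*(-2))/(-3 - 2)))/701 = (2*((13 + 4)/(-5))/(1 - 6*(13 + 4)/(-5)))/701 = (2*(-⅕*17)/(1 - (-6)*17/5))/701 = (2*(-17/5)/(1 - 6*(-17/5)))/701 = (2*(-17/5)/(1 + 102/5))/701 = (2*(-17/5)/(107/5))/701 = (2*(-17/5)*(5/107))/701 = (1/701)*(-34/107) = -34/75007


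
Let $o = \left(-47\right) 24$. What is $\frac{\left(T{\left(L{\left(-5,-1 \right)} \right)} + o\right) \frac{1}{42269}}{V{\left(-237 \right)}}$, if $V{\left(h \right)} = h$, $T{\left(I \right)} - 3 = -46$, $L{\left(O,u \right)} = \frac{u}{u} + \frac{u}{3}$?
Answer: $\frac{1171}{10017753} \approx 0.00011689$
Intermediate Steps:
$L{\left(O,u \right)} = 1 + \frac{u}{3}$ ($L{\left(O,u \right)} = 1 + u \frac{1}{3} = 1 + \frac{u}{3}$)
$T{\left(I \right)} = -43$ ($T{\left(I \right)} = 3 - 46 = -43$)
$o = -1128$
$\frac{\left(T{\left(L{\left(-5,-1 \right)} \right)} + o\right) \frac{1}{42269}}{V{\left(-237 \right)}} = \frac{\left(-43 - 1128\right) \frac{1}{42269}}{-237} = \left(-1171\right) \frac{1}{42269} \left(- \frac{1}{237}\right) = \left(- \frac{1171}{42269}\right) \left(- \frac{1}{237}\right) = \frac{1171}{10017753}$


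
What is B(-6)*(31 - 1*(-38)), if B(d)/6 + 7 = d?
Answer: -5382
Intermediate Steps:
B(d) = -42 + 6*d
B(-6)*(31 - 1*(-38)) = (-42 + 6*(-6))*(31 - 1*(-38)) = (-42 - 36)*(31 + 38) = -78*69 = -5382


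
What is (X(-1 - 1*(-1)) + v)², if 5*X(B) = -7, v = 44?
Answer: 45369/25 ≈ 1814.8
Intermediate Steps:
X(B) = -7/5 (X(B) = (⅕)*(-7) = -7/5)
(X(-1 - 1*(-1)) + v)² = (-7/5 + 44)² = (213/5)² = 45369/25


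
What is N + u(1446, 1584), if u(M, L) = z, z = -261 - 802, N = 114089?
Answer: 113026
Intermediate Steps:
z = -1063
u(M, L) = -1063
N + u(1446, 1584) = 114089 - 1063 = 113026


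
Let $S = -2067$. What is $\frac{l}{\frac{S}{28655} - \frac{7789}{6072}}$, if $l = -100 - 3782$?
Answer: $\frac{61403767920}{21431329} \approx 2865.1$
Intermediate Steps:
$l = -3882$ ($l = -100 - 3782 = -3882$)
$\frac{l}{\frac{S}{28655} - \frac{7789}{6072}} = - \frac{3882}{- \frac{2067}{28655} - \frac{7789}{6072}} = - \frac{3882}{- \frac{21431329}{15817560}} = \left(-3882\right) \left(- \frac{15817560}{21431329}\right) = \frac{61403767920}{21431329}$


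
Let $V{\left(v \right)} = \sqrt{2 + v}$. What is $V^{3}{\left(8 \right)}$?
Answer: $10 \sqrt{10} \approx 31.623$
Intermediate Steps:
$V^{3}{\left(8 \right)} = \left(\sqrt{2 + 8}\right)^{3} = \left(\sqrt{10}\right)^{3} = 10 \sqrt{10}$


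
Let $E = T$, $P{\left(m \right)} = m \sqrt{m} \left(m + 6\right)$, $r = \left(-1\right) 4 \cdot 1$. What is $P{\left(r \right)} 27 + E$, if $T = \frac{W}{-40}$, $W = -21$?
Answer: $\frac{21}{40} - 432 i \approx 0.525 - 432.0 i$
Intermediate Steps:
$T = \frac{21}{40}$ ($T = - \frac{21}{-40} = \left(-21\right) \left(- \frac{1}{40}\right) = \frac{21}{40} \approx 0.525$)
$r = -4$ ($r = \left(-4\right) 1 = -4$)
$P{\left(m \right)} = m^{\frac{3}{2}} \left(6 + m\right)$
$E = \frac{21}{40} \approx 0.525$
$P{\left(r \right)} 27 + E = \left(-4\right)^{\frac{3}{2}} \left(6 - 4\right) 27 + \frac{21}{40} = - 8 i 2 \cdot 27 + \frac{21}{40} = - 16 i 27 + \frac{21}{40} = - 432 i + \frac{21}{40} = \frac{21}{40} - 432 i$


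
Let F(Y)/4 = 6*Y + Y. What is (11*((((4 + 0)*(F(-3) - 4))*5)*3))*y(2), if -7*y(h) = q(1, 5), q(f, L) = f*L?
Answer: 290400/7 ≈ 41486.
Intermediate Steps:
F(Y) = 28*Y (F(Y) = 4*(6*Y + Y) = 4*(7*Y) = 28*Y)
q(f, L) = L*f
y(h) = -5/7
(11*((((4 + 0)*(F(-3) - 4))*5)*3))*y(2) = (11*((((4 + 0)*(28*(-3) - 4))*5)*3))*(-5/7) = (11*(((4*(-84 - 4))*5)*3))*(-5/7) = (11*(((4*(-88))*5)*3))*(-5/7) = (11*(-352*5*3))*(-5/7) = (11*(-1760*3))*(-5/7) = (11*(-5280))*(-5/7) = -58080*(-5/7) = 290400/7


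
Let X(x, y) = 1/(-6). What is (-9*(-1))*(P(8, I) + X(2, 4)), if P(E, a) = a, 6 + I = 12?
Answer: 105/2 ≈ 52.500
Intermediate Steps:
I = 6 (I = -6 + 12 = 6)
X(x, y) = -1/6
(-9*(-1))*(P(8, I) + X(2, 4)) = (-9*(-1))*(6 - 1/6) = 9*(35/6) = 105/2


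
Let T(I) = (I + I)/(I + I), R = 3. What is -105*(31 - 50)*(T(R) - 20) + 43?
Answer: -37862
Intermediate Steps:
T(I) = 1 (T(I) = (2*I)/((2*I)) = (2*I)*(1/(2*I)) = 1)
-105*(31 - 50)*(T(R) - 20) + 43 = -105*(31 - 50)*(1 - 20) + 43 = -(-1995)*(-19) + 43 = -105*361 + 43 = -37905 + 43 = -37862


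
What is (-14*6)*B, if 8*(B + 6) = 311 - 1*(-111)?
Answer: -3927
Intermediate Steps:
B = 187/4 (B = -6 + (311 - 1*(-111))/8 = -6 + (311 + 111)/8 = -6 + (⅛)*422 = -6 + 211/4 = 187/4 ≈ 46.750)
(-14*6)*B = -14*6*(187/4) = -1*84*(187/4) = -84*187/4 = -3927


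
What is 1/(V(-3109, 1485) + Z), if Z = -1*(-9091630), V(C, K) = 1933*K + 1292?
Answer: 1/11963427 ≈ 8.3588e-8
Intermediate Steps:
V(C, K) = 1292 + 1933*K
Z = 9091630
1/(V(-3109, 1485) + Z) = 1/((1292 + 1933*1485) + 9091630) = 1/((1292 + 2870505) + 9091630) = 1/(2871797 + 9091630) = 1/11963427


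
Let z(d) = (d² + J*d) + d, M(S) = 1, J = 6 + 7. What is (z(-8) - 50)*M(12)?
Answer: -98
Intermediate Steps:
J = 13
z(d) = d² + 14*d (z(d) = (d² + 13*d) + d = d² + 14*d)
(z(-8) - 50)*M(12) = (-8*(14 - 8) - 50)*1 = (-8*6 - 50)*1 = (-48 - 50)*1 = -98*1 = -98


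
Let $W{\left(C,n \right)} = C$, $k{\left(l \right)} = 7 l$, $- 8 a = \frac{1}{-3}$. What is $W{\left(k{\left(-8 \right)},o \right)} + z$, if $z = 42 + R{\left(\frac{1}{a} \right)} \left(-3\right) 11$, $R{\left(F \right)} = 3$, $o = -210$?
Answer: $-113$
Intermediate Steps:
$a = \frac{1}{24}$ ($a = - \frac{1}{8 \left(-3\right)} = \left(- \frac{1}{8}\right) \left(- \frac{1}{3}\right) = \frac{1}{24} \approx 0.041667$)
$z = -57$ ($z = 42 + 3 \left(-3\right) 11 = 42 - 99 = -57$)
$W{\left(k{\left(-8 \right)},o \right)} + z = 7 \left(-8\right) - 57 = -56 - 57 = -113$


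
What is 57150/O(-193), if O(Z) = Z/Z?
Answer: 57150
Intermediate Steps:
O(Z) = 1
57150/O(-193) = 57150/1 = 57150*1 = 57150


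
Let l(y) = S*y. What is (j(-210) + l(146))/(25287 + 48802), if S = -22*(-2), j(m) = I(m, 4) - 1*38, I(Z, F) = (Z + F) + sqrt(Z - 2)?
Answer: 6180/74089 + 2*I*sqrt(53)/74089 ≈ 0.083413 + 0.00019652*I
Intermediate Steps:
I(Z, F) = F + Z + sqrt(-2 + Z) (I(Z, F) = (F + Z) + sqrt(-2 + Z) = F + Z + sqrt(-2 + Z))
j(m) = -34 + m + sqrt(-2 + m) (j(m) = (4 + m + sqrt(-2 + m)) - 1*38 = (4 + m + sqrt(-2 + m)) - 38 = -34 + m + sqrt(-2 + m))
S = 44
l(y) = 44*y
(j(-210) + l(146))/(25287 + 48802) = ((-34 - 210 + sqrt(-2 - 210)) + 44*146)/(25287 + 48802) = ((-34 - 210 + sqrt(-212)) + 6424)/74089 = ((-34 - 210 + 2*I*sqrt(53)) + 6424)*(1/74089) = ((-244 + 2*I*sqrt(53)) + 6424)*(1/74089) = (6180 + 2*I*sqrt(53))*(1/74089) = 6180/74089 + 2*I*sqrt(53)/74089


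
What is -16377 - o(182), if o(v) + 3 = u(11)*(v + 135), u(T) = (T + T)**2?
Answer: -169802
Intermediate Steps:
u(T) = 4*T**2 (u(T) = (2*T)**2 = 4*T**2)
o(v) = 65337 + 484*v (o(v) = -3 + (4*11**2)*(v + 135) = -3 + (4*121)*(135 + v) = -3 + 484*(135 + v) = -3 + (65340 + 484*v) = 65337 + 484*v)
-16377 - o(182) = -16377 - (65337 + 484*182) = -16377 - (65337 + 88088) = -16377 - 1*153425 = -16377 - 153425 = -169802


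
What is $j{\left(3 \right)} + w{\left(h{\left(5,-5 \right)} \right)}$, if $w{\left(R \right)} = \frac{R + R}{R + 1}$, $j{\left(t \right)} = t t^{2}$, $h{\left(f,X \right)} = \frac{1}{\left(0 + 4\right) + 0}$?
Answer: $\frac{137}{5} \approx 27.4$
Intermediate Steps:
$h{\left(f,X \right)} = \frac{1}{4}$ ($h{\left(f,X \right)} = \frac{1}{4 + 0} = \frac{1}{4}$)
$j{\left(t \right)} = t^{3}$
$w{\left(R \right)} = \frac{2 R}{1 + R}$
$j{\left(3 \right)} + w{\left(h{\left(5,-5 \right)} \right)} = 3^{3} + 2 \cdot \frac{1}{4} \frac{1}{1 + \frac{1}{4}} = 27 + 2 \cdot \frac{1}{4} \frac{1}{\frac{5}{4}} = 27 + 2 \cdot \frac{1}{4} \cdot \frac{4}{5} = 27 + \frac{2}{5} = \frac{137}{5}$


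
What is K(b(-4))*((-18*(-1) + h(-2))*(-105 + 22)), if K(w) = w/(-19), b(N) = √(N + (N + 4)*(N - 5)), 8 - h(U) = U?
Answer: 4648*I/19 ≈ 244.63*I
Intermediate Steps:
h(U) = 8 - U
b(N) = √(N + (-5 + N)*(4 + N)) (b(N) = √(N + (4 + N)*(-5 + N)) = √(N + (-5 + N)*(4 + N)))
K(w) = -w/19 (K(w) = w*(-1/19) = -w/19)
K(b(-4))*((-18*(-1) + h(-2))*(-105 + 22)) = (-√(-20 + (-4)²)/19)*((-18*(-1) + (8 - 1*(-2)))*(-105 + 22)) = (-√(-20 + 16)/19)*((18 + (8 + 2))*(-83)) = (-2*I/19)*((18 + 10)*(-83)) = (-2*I/19)*(28*(-83)) = -2*I/19*(-2324) = 4648*I/19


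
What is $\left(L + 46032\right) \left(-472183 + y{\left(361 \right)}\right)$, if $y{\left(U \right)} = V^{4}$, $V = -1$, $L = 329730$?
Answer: $-177428052684$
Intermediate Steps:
$y{\left(U \right)} = 1$ ($y{\left(U \right)} = \left(-1\right)^{4} = 1$)
$\left(L + 46032\right) \left(-472183 + y{\left(361 \right)}\right) = \left(329730 + 46032\right) \left(-472183 + 1\right) = 375762 \left(-472182\right) = -177428052684$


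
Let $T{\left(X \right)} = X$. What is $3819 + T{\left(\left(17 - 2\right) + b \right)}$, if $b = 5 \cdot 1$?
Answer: $3839$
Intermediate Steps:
$b = 5$
$3819 + T{\left(\left(17 - 2\right) + b \right)} = 3819 + \left(\left(17 - 2\right) + 5\right) = 3819 + \left(15 + 5\right) = 3819 + 20 = 3839$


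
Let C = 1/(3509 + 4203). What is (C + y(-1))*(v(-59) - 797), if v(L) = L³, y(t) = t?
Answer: 49681973/241 ≈ 2.0615e+5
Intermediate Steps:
C = 1/7712 ≈ 0.00012967
(C + y(-1))*(v(-59) - 797) = (1/7712 - 1)*((-59)³ - 797) = -7711*(-205379 - 797)/7712 = -7711/7712*(-206176) = 49681973/241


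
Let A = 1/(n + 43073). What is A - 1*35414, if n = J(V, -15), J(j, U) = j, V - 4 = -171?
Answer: -1519473083/42906 ≈ -35414.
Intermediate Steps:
V = -167 (V = 4 - 171 = -167)
n = -167
A = 1/42906 (A = 1/(-167 + 43073) = 1/42906 ≈ 2.3307e-5)
A - 1*35414 = 1/42906 - 1*35414 = 1/42906 - 35414 = -1519473083/42906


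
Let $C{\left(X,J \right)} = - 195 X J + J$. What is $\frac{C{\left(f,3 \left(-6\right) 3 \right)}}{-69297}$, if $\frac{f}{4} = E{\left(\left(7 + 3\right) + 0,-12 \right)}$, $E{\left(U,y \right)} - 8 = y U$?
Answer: $\frac{1572498}{23099} \approx 68.076$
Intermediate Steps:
$E{\left(U,y \right)} = 8 + U y$ ($E{\left(U,y \right)} = 8 + y U = 8 + U y$)
$f = -448$ ($f = 4 \left(8 + \left(\left(7 + 3\right) + 0\right) \left(-12\right)\right) = 4 \left(8 + \left(10 + 0\right) \left(-12\right)\right) = 4 \left(8 + 10 \left(-12\right)\right) = 4 \left(8 - 120\right) = 4 \left(-112\right) = -448$)
$C{\left(X,J \right)} = J - 195 J X$ ($C{\left(X,J \right)} = - 195 J X + J = J - 195 J X$)
$\frac{C{\left(f,3 \left(-6\right) 3 \right)}}{-69297} = \frac{3 \left(-6\right) 3 \left(1 - -87360\right)}{-69297} = \left(-18\right) 3 \left(1 + 87360\right) \left(- \frac{1}{69297}\right) = \left(-54\right) 87361 \left(- \frac{1}{69297}\right) = \left(-4717494\right) \left(- \frac{1}{69297}\right) = \frac{1572498}{23099}$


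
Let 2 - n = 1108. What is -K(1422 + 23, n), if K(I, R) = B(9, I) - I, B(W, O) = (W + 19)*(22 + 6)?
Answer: 661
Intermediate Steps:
n = -1106 (n = 2 - 1*1108 = 2 - 1108 = -1106)
B(W, O) = 532 + 28*W (B(W, O) = (19 + W)*28 = 532 + 28*W)
K(I, R) = 784 - I (K(I, R) = (532 + 28*9) - I = (532 + 252) - I = 784 - I)
-K(1422 + 23, n) = -(784 - (1422 + 23)) = -(784 - 1*1445) = -(784 - 1445) = -1*(-661) = 661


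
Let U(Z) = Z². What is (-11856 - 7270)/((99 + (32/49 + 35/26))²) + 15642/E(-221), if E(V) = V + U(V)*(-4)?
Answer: -124127769129478/63495101462715 ≈ -1.9549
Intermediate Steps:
E(V) = V - 4*V² (E(V) = V + V²*(-4) = V - 4*V²)
(-11856 - 7270)/((99 + (32/49 + 35/26))²) + 15642/E(-221) = (-11856 - 7270)/((99 + (32/49 + 35/26))²) + 15642/((-221*(1 - 4*(-221)))) = -19126/(99 + (32*(1/49) + 35*(1/26)))² + 15642/((-221*(1 + 884))) = -19126/(99 + (32/49 + 35/26))² + 15642/((-221*885)) = -19126/(99 + 2547/1274)² + 15642/(-195585) = -19126/((128673/1274)²) + 15642*(-1/195585) = -19126/16556740929/1623076 - 5214/65195 = -19126*1623076/16556740929 - 5214/65195 = -31042951576/16556740929 - 5214/65195 = -124127769129478/63495101462715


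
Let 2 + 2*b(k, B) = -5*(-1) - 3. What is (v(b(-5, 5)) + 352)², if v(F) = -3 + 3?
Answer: 123904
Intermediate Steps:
b(k, B) = 0 (b(k, B) = -1 + (-5*(-1) - 3)/2 = -1 + (5 - 3)/2 = -1 + (½)*2 = -1 + 1 = 0)
v(F) = 0
(v(b(-5, 5)) + 352)² = (0 + 352)² = 352² = 123904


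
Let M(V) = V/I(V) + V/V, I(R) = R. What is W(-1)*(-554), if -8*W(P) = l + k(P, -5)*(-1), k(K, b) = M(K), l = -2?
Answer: -277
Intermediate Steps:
M(V) = 2 (M(V) = V/V + V/V = 1 + 1 = 2)
k(K, b) = 2
W(P) = 1/2 (W(P) = -(-2 + 2*(-1))/8 = -(-2 - 2)/8 = -1/8*(-4) = 1/2)
W(-1)*(-554) = (1/2)*(-554) = -277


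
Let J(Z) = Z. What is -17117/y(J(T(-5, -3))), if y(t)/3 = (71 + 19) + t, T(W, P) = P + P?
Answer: -17117/252 ≈ -67.925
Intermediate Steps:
T(W, P) = 2*P
y(t) = 270 + 3*t (y(t) = 3*((71 + 19) + t) = 3*(90 + t) = 270 + 3*t)
-17117/y(J(T(-5, -3))) = -17117/(270 + 3*(2*(-3))) = -17117/(270 + 3*(-6)) = -17117/(270 - 18) = -17117/252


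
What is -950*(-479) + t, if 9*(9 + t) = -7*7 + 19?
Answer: 1365113/3 ≈ 4.5504e+5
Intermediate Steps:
t = -37/3 (t = -9 + (-7*7 + 19)/9 = -9 + (-49 + 19)/9 = -9 + (⅑)*(-30) = -9 - 10/3 = -37/3 ≈ -12.333)
-950*(-479) + t = -950*(-479) - 37/3 = 455050 - 37/3 = 1365113/3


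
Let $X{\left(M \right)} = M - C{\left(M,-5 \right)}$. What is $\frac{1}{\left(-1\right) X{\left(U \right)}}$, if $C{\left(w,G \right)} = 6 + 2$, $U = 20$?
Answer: $- \frac{1}{12} \approx -0.083333$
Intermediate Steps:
$C{\left(w,G \right)} = 8$
$X{\left(M \right)} = -8 + M$ ($X{\left(M \right)} = M - 8 = -8 + M$)
$\frac{1}{\left(-1\right) X{\left(U \right)}} = \frac{1}{\left(-1\right) \left(-8 + 20\right)} = \frac{1}{\left(-1\right) 12} = \frac{1}{-12} = - \frac{1}{12}$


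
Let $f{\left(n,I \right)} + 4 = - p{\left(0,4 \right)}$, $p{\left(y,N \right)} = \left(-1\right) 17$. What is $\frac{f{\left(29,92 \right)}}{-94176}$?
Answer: $- \frac{13}{94176} \approx -0.00013804$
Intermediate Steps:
$p{\left(y,N \right)} = -17$
$f{\left(n,I \right)} = 13$ ($f{\left(n,I \right)} = -4 - -17 = -4 + 17 = 13$)
$\frac{f{\left(29,92 \right)}}{-94176} = \frac{13}{-94176} = 13 \left(- \frac{1}{94176}\right) = - \frac{13}{94176}$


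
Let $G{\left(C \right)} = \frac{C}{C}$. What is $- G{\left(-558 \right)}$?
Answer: $-1$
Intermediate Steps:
$G{\left(C \right)} = 1$
$- G{\left(-558 \right)} = \left(-1\right) 1 = -1$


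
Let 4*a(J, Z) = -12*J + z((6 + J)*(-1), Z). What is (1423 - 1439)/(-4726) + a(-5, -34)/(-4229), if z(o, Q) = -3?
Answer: 637/39972508 ≈ 1.5936e-5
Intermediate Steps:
a(J, Z) = -¾ - 3*J (a(J, Z) = (-12*J - 3)/4 = (-3 - 12*J)/4 = -¾ - 3*J)
(1423 - 1439)/(-4726) + a(-5, -34)/(-4229) = (1423 - 1439)/(-4726) + (-¾ - 3*(-5))/(-4229) = -16*(-1/4726) + (-¾ + 15)*(-1/4229) = 8/2363 + (57/4)*(-1/4229) = 8/2363 - 57/16916 = 637/39972508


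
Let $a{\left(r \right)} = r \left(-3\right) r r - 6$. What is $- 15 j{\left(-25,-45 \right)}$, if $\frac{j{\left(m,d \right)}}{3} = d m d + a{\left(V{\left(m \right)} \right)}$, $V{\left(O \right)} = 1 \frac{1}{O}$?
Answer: $\frac{7119984348}{3125} \approx 2.2784 \cdot 10^{6}$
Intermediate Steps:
$V{\left(O \right)} = \frac{1}{O}$
$a{\left(r \right)} = -6 - 3 r^{3}$ ($a{\left(r \right)} = - 3 r r r - 6 = - 3 r^{2} r - 6 = - 3 r^{3} - 6 = -6 - 3 r^{3}$)
$j{\left(m,d \right)} = -18 - \frac{9}{m^{3}} + 3 m d^{2}$ ($j{\left(m,d \right)} = 3 \left(d m d - \left(6 + 3 \left(\frac{1}{m}\right)^{3}\right)\right) = 3 \left(m d^{2} - \left(6 + \frac{3}{m^{3}}\right)\right) = 3 \left(-6 - \frac{3}{m^{3}} + m d^{2}\right) = -18 - \frac{9}{m^{3}} + 3 m d^{2}$)
$- 15 j{\left(-25,-45 \right)} = - 15 \left(-18 - \frac{9}{-15625} + 3 \left(-25\right) \left(-45\right)^{2}\right) = - 15 \left(-18 - - \frac{9}{15625} + 3 \left(-25\right) 2025\right) = - 15 \left(-18 + \frac{9}{15625} - 151875\right) = \left(-15\right) \left(- \frac{2373328116}{15625}\right) = \frac{7119984348}{3125}$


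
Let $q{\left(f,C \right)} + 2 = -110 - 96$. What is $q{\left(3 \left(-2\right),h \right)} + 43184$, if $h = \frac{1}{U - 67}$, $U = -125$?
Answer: $42976$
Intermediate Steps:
$h = - \frac{1}{192}$ ($h = \frac{1}{-125 - 67} = \frac{1}{-192} = - \frac{1}{192} \approx -0.0052083$)
$q{\left(f,C \right)} = -208$ ($q{\left(f,C \right)} = -2 - 206 = -208$)
$q{\left(3 \left(-2\right),h \right)} + 43184 = -208 + 43184 = 42976$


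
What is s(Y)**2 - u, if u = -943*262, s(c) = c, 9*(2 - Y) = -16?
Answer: 20013502/81 ≈ 2.4708e+5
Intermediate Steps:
Y = 34/9 (Y = 2 - 1/9*(-16) = 2 + 16/9 = 34/9 ≈ 3.7778)
u = -247066
s(Y)**2 - u = (34/9)**2 - 1*(-247066) = 1156/81 + 247066 = 20013502/81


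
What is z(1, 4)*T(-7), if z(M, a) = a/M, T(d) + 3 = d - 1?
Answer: -44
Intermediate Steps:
T(d) = -4 + d (T(d) = -3 + (d - 1) = -3 + (-1 + d) = -4 + d)
z(1, 4)*T(-7) = (4/1)*(-4 - 7) = (4*1)*(-11) = 4*(-11) = -44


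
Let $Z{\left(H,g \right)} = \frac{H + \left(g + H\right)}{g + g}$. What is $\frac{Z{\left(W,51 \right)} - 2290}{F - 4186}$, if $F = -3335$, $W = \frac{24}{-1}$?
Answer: $\frac{25953}{85238} \approx 0.30448$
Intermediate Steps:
$W = -24$ ($W = 24 \left(-1\right) = -24$)
$Z{\left(H,g \right)} = \frac{g + 2 H}{2 g}$ ($Z{\left(H,g \right)} = \frac{H + \left(H + g\right)}{2 g} = \left(g + 2 H\right) \frac{1}{2 g} = \frac{g + 2 H}{2 g}$)
$\frac{Z{\left(W,51 \right)} - 2290}{F - 4186} = \frac{\frac{-24 + \frac{1}{2} \cdot 51}{51} - 2290}{-3335 - 4186} = \frac{\frac{-24 + \frac{51}{2}}{51} - 2290}{-7521} = \left(\frac{1}{51} \cdot \frac{3}{2} - 2290\right) \left(- \frac{1}{7521}\right) = \left(\frac{1}{34} - 2290\right) \left(- \frac{1}{7521}\right) = \left(- \frac{77859}{34}\right) \left(- \frac{1}{7521}\right) = \frac{25953}{85238}$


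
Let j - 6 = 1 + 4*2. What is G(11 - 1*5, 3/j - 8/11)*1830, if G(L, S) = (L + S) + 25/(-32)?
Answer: 1511031/176 ≈ 8585.4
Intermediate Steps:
j = 15 (j = 6 + (1 + 4*2) = 6 + (1 + 8) = 6 + 9 = 15)
G(L, S) = -25/32 + L + S (G(L, S) = (L + S) + 25*(-1/32) = (L + S) - 25/32 = -25/32 + L + S)
G(11 - 1*5, 3/j - 8/11)*1830 = (-25/32 + (11 - 1*5) + (3/15 - 8/11))*1830 = (-25/32 + (11 - 5) + (3*(1/15) - 8*1/11))*1830 = (-25/32 + 6 + (⅕ - 8/11))*1830 = (-25/32 + 6 - 29/55)*1830 = (8257/1760)*1830 = 1511031/176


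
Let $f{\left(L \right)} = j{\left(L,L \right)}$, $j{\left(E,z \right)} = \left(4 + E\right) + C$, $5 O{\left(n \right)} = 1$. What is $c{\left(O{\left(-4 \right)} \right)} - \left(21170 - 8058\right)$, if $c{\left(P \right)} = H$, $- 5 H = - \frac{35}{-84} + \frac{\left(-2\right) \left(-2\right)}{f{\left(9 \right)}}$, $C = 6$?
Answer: $- \frac{14947823}{1140} \approx -13112.0$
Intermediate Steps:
$O{\left(n \right)} = \frac{1}{5}$ ($O{\left(n \right)} = \frac{1}{5} \cdot 1 = \frac{1}{5}$)
$j{\left(E,z \right)} = 10 + E$ ($j{\left(E,z \right)} = \left(4 + E\right) + 6 = 10 + E$)
$f{\left(L \right)} = 10 + L$
$H = - \frac{143}{1140}$ ($H = - \frac{- \frac{35}{-84} + \frac{\left(-2\right) \left(-2\right)}{10 + 9}}{5} = - \frac{\left(-35\right) \left(- \frac{1}{84}\right) + \frac{4}{19}}{5} = - \frac{\frac{5}{12} + 4 \cdot \frac{1}{19}}{5} = - \frac{\frac{5}{12} + \frac{4}{19}}{5} = \left(- \frac{1}{5}\right) \frac{143}{228} = - \frac{143}{1140} \approx -0.12544$)
$c{\left(P \right)} = - \frac{143}{1140}$
$c{\left(O{\left(-4 \right)} \right)} - \left(21170 - 8058\right) = - \frac{143}{1140} - \left(21170 - 8058\right) = - \frac{143}{1140} - 13112 = - \frac{14947823}{1140}$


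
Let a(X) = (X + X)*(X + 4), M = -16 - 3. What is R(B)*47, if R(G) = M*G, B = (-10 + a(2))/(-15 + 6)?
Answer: 12502/9 ≈ 1389.1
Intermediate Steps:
M = -19
a(X) = 2*X*(4 + X) (a(X) = (2*X)*(4 + X) = 2*X*(4 + X))
B = -14/9 (B = (-10 + 2*2*(4 + 2))/(-15 + 6) = (-10 + 2*2*6)/(-9) = (-10 + 24)*(-1/9) = 14*(-1/9) = -14/9 ≈ -1.5556)
R(G) = -19*G
R(B)*47 = -19*(-14/9)*47 = (266/9)*47 = 12502/9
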